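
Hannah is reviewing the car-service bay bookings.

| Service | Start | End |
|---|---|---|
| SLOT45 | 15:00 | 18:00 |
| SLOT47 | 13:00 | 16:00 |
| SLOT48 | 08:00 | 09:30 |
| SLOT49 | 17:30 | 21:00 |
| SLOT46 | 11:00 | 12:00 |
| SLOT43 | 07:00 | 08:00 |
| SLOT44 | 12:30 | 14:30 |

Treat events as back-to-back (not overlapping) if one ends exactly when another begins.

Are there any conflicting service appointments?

Yes

Sorted by start: SLOT43, SLOT48, SLOT46, SLOT44, SLOT47, SLOT45, SLOT49.
SLOT48 starts exactly when SLOT43 ends (back-to-back, no overlap) — done with SLOT43.
SLOT46 starts after SLOT48 ends — done with SLOT48.
SLOT44 starts after SLOT46 ends — done with SLOT46.
SLOT47 starts before SLOT44 ends → SLOT44 and SLOT47 overlap.
That's a conflict, so the schedule is not conflict-free.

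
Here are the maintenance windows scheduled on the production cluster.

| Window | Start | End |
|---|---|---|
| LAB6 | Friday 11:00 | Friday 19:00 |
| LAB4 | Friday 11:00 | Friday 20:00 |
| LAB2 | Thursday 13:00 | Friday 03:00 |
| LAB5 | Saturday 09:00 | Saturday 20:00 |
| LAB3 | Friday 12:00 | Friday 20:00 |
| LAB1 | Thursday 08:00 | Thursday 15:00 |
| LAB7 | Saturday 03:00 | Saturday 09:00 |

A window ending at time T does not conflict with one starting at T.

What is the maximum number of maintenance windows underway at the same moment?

Walk through starts and ends in time order (an end at T is processed before a start at T):
Thursday 08:00 start LAB1 → 1
Thursday 13:00 start LAB2 → 2
Thursday 15:00 end LAB1 → 1
Friday 03:00 end LAB2 → 0
Friday 11:00 start LAB4 → 1
Friday 11:00 start LAB6 → 2
Friday 12:00 start LAB3 → 3
Friday 19:00 end LAB6 → 2
Friday 20:00 end LAB3 → 1
Friday 20:00 end LAB4 → 0
Saturday 03:00 start LAB7 → 1
Saturday 09:00 end LAB7 → 0
Saturday 09:00 start LAB5 → 1
Saturday 20:00 end LAB5 → 0
Peak is 3, at Friday 12:00 (LAB3, LAB4, LAB6).

3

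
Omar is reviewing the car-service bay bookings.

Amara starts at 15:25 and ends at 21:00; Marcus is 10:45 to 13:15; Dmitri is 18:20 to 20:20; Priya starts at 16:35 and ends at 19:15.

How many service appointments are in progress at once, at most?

Walk through starts and ends in time order (an end at T is processed before a start at T):
10:45 start Marcus → 1
13:15 end Marcus → 0
15:25 start Amara → 1
16:35 start Priya → 2
18:20 start Dmitri → 3
19:15 end Priya → 2
20:20 end Dmitri → 1
21:00 end Amara → 0
Peak is 3, at 18:20 (Amara, Dmitri, Priya).

3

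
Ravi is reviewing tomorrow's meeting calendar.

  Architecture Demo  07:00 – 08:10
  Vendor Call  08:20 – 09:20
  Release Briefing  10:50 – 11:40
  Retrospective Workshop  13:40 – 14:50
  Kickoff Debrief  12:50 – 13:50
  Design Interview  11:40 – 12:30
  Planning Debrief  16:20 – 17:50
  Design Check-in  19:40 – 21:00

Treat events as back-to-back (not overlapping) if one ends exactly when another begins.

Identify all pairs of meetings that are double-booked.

Two intervals overlap when each starts before the other ends.
Sorted by start: Architecture Demo, Vendor Call, Release Briefing, Design Interview, Kickoff Debrief, Retrospective Workshop, Planning Debrief, Design Check-in.
Vendor Call starts after Architecture Demo ends, so nothing later overlaps Architecture Demo either.
Release Briefing starts after Vendor Call ends, so nothing later overlaps Vendor Call either.
Design Interview starts exactly when Release Briefing ends (back-to-back, no overlap), so nothing later overlaps Release Briefing either.
Kickoff Debrief starts after Design Interview ends, so nothing later overlaps Design Interview either.
Retrospective Workshop starts before Kickoff Debrief ends → Kickoff Debrief and Retrospective Workshop overlap.
Planning Debrief starts after Kickoff Debrief ends, so nothing later overlaps Kickoff Debrief either.
Planning Debrief starts after Retrospective Workshop ends, so nothing later overlaps Retrospective Workshop either.
Design Check-in starts after Planning Debrief ends.

Kickoff Debrief & Retrospective Workshop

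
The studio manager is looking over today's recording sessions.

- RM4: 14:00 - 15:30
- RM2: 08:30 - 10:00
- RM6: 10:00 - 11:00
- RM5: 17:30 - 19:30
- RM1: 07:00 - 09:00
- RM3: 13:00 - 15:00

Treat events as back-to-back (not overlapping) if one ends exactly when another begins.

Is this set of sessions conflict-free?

Sorted by start: RM1, RM2, RM6, RM3, RM4, RM5.
RM2 starts before RM1 ends → RM1 and RM2 overlap.
That's a conflict, so the schedule is not conflict-free.

No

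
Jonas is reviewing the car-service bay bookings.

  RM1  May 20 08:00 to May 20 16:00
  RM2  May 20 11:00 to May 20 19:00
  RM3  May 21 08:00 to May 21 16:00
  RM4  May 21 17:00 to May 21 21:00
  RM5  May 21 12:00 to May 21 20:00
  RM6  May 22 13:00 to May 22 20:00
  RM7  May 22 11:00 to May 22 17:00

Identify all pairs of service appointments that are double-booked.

Sorted by start: RM1, RM2, RM3, RM5, RM4, RM7, RM6.
RM2 starts before RM1 ends → RM1 and RM2 overlap.
RM3 starts after RM1 ends — done with RM1.
RM3 starts after RM2 ends — done with RM2.
RM5 starts before RM3 ends → RM3 and RM5 overlap.
RM4 starts after RM3 ends — done with RM3.
RM4 starts before RM5 ends → RM5 and RM4 overlap.
RM7 starts after RM5 ends — done with RM5.
RM7 starts after RM4 ends — done with RM4.
RM6 starts before RM7 ends → RM7 and RM6 overlap.

RM1 & RM2, RM3 & RM5, RM4 & RM5, RM6 & RM7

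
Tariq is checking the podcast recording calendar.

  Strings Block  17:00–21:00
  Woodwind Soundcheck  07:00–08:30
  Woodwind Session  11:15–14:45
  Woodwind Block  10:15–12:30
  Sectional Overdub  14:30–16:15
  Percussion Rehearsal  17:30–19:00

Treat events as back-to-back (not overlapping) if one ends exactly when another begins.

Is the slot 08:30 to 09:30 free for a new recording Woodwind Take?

Yes — the slot is free

Woodwind Soundcheck: ends 08:30 at or before Woodwind Take starts 08:30 → clear.
Woodwind Block: starts 10:15 at or after Woodwind Take ends 09:30 → clear.
Woodwind Session: starts 11:15 at or after Woodwind Take ends 09:30 → clear.
Sectional Overdub: starts 14:30 at or after Woodwind Take ends 09:30 → clear.
Strings Block: starts 17:00 at or after Woodwind Take ends 09:30 → clear.
Percussion Rehearsal: starts 17:30 at or after Woodwind Take ends 09:30 → clear.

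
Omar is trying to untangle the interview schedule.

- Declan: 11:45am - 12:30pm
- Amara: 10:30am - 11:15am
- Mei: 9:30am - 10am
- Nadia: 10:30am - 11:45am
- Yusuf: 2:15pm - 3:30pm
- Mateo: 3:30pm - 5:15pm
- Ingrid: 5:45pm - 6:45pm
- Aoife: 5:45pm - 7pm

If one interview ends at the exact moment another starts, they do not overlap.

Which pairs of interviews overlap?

Amara & Nadia, Aoife & Ingrid

Check each pair: they overlap iff neither finishes before the other starts.
Sorted by start: Mei, Amara, Nadia, Declan, Yusuf, Mateo, Ingrid, Aoife.
Amara starts after Mei ends, so nothing later overlaps Mei either.
Nadia starts before Amara ends → Amara and Nadia overlap.
Declan starts after Amara ends, so nothing later overlaps Amara either.
Declan starts exactly when Nadia ends (back-to-back, no overlap), so nothing later overlaps Nadia either.
Yusuf starts after Declan ends, so nothing later overlaps Declan either.
Mateo starts exactly when Yusuf ends (back-to-back, no overlap), so nothing later overlaps Yusuf either.
Ingrid starts after Mateo ends, so nothing later overlaps Mateo either.
Aoife starts before Ingrid ends → Ingrid and Aoife overlap.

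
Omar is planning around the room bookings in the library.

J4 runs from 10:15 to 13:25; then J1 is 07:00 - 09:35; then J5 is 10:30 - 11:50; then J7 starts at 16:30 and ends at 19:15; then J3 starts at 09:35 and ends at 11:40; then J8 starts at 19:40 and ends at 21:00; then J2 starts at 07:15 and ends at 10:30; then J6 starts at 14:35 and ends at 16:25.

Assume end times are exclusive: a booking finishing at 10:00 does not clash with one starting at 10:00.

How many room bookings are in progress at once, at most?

3

Sort all start/end points and keep a running count:
07:00 start J1 → 1
07:15 start J2 → 2
09:35 end J1 → 1
09:35 start J3 → 2
10:15 start J4 → 3
10:30 end J2 → 2
10:30 start J5 → 3
11:40 end J3 → 2
11:50 end J5 → 1
13:25 end J4 → 0
14:35 start J6 → 1
16:25 end J6 → 0
16:30 start J7 → 1
19:15 end J7 → 0
19:40 start J8 → 1
21:00 end J8 → 0
Peak is 3, at 10:15 (J2, J3, J4).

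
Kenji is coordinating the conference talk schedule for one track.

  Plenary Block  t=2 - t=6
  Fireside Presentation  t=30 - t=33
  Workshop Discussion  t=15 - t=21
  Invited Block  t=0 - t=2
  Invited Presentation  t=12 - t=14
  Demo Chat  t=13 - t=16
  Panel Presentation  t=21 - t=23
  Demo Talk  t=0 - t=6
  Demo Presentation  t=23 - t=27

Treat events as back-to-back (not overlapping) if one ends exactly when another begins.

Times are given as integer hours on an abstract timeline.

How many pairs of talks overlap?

Sorted by start: Demo Talk, Invited Block, Plenary Block, Invited Presentation, Demo Chat, Workshop Discussion, Panel Presentation, Demo Presentation, Fireside Presentation.
Invited Block starts before Demo Talk ends → Demo Talk and Invited Block overlap.
Plenary Block starts before Demo Talk ends → Demo Talk and Plenary Block overlap.
Invited Presentation starts after Demo Talk ends; Demo Talk is clear from here.
Plenary Block starts exactly when Invited Block ends (back-to-back, no overlap); Invited Block is clear from here.
Invited Presentation starts after Plenary Block ends; Plenary Block is clear from here.
Demo Chat starts before Invited Presentation ends → Invited Presentation and Demo Chat overlap.
Workshop Discussion starts after Invited Presentation ends; Invited Presentation is clear from here.
Workshop Discussion starts before Demo Chat ends → Demo Chat and Workshop Discussion overlap.
Panel Presentation starts after Demo Chat ends; Demo Chat is clear from here.
Panel Presentation starts exactly when Workshop Discussion ends (back-to-back, no overlap); Workshop Discussion is clear from here.
Demo Presentation starts exactly when Panel Presentation ends (back-to-back, no overlap); Panel Presentation is clear from here.
Fireside Presentation starts after Demo Presentation ends.
Overlapping pairs: Demo Chat & Invited Presentation, Demo Chat & Workshop Discussion, Demo Talk & Invited Block, Demo Talk & Plenary Block — 4 in total.

4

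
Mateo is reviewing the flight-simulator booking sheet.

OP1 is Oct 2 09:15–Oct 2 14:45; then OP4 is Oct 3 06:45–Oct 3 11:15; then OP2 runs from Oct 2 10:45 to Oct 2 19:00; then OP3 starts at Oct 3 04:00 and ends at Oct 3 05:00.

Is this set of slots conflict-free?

No

Check each pair: they overlap iff neither finishes before the other starts.
Sorted by start: OP1, OP2, OP3, OP4.
OP2 starts before OP1 ends → OP1 and OP2 overlap.
That's a conflict, so the schedule is not conflict-free.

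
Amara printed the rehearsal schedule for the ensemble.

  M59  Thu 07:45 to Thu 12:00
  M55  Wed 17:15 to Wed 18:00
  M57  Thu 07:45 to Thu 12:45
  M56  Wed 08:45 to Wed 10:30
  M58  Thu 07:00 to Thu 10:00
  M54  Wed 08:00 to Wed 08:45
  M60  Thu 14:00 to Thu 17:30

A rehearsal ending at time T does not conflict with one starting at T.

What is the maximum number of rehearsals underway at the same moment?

Sort all start/end points and keep a running count:
Wed 08:00 start M54 → 1
Wed 08:45 end M54 → 0
Wed 08:45 start M56 → 1
Wed 10:30 end M56 → 0
Wed 17:15 start M55 → 1
Wed 18:00 end M55 → 0
Thu 07:00 start M58 → 1
Thu 07:45 start M57 → 2
Thu 07:45 start M59 → 3
Thu 10:00 end M58 → 2
Thu 12:00 end M59 → 1
Thu 12:45 end M57 → 0
Thu 14:00 start M60 → 1
Thu 17:30 end M60 → 0
Peak is 3, at Thu 07:45 (M57, M58, M59).

3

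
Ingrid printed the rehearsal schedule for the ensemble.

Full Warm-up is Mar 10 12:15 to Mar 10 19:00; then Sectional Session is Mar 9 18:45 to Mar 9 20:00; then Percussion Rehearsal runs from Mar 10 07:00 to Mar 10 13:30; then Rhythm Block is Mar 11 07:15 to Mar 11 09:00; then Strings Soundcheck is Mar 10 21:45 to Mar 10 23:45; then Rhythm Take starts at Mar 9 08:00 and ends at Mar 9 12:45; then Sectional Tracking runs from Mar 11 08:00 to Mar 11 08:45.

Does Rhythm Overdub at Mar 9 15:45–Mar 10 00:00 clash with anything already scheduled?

Rhythm Take: ends Mar 9 12:45 at or before Rhythm Overdub starts Mar 9 15:45 → clear.
Sectional Session: starts Mar 9 18:45 before Rhythm Overdub ends Mar 10 00:00, and ends Mar 9 20:00 after Rhythm Overdub starts Mar 9 15:45 → overlap.
Percussion Rehearsal: starts Mar 10 07:00 at or after Rhythm Overdub ends Mar 10 00:00 → clear.
Full Warm-up: starts Mar 10 12:15 at or after Rhythm Overdub ends Mar 10 00:00 → clear.
Strings Soundcheck: starts Mar 10 21:45 at or after Rhythm Overdub ends Mar 10 00:00 → clear.
Rhythm Block: starts Mar 11 07:15 at or after Rhythm Overdub ends Mar 10 00:00 → clear.
Sectional Tracking: starts Mar 11 08:00 at or after Rhythm Overdub ends Mar 10 00:00 → clear.
Rhythm Overdub overlaps Sectional Session.

Yes — it overlaps Sectional Session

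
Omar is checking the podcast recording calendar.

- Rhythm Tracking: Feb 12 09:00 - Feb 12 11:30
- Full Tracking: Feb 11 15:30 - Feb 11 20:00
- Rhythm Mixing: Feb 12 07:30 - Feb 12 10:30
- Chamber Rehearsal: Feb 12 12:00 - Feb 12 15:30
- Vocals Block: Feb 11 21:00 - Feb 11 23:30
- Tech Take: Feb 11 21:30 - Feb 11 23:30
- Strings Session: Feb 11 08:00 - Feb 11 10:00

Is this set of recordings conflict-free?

No

Sorted by start: Strings Session, Full Tracking, Vocals Block, Tech Take, Rhythm Mixing, Rhythm Tracking, Chamber Rehearsal.
Full Tracking starts after Strings Session ends, so nothing later overlaps Strings Session either.
Vocals Block starts after Full Tracking ends, so nothing later overlaps Full Tracking either.
Tech Take starts before Vocals Block ends → Vocals Block and Tech Take overlap.
That's a conflict, so the schedule is not conflict-free.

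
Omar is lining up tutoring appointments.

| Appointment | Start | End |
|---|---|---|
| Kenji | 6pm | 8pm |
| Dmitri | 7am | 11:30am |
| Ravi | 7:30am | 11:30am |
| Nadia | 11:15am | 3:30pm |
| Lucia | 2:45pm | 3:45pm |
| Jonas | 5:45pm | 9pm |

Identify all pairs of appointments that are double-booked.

Two intervals overlap when each starts before the other ends.
Sorted by start: Dmitri, Ravi, Nadia, Lucia, Jonas, Kenji.
Ravi starts before Dmitri ends → Dmitri and Ravi overlap.
Nadia starts before Dmitri ends → Dmitri and Nadia overlap.
Lucia starts after Dmitri ends; Dmitri is clear from here.
Nadia starts before Ravi ends → Ravi and Nadia overlap.
Lucia starts after Ravi ends; Ravi is clear from here.
Lucia starts before Nadia ends → Nadia and Lucia overlap.
Jonas starts after Nadia ends; Nadia is clear from here.
Jonas starts after Lucia ends; Lucia is clear from here.
Kenji starts before Jonas ends → Jonas and Kenji overlap.

Dmitri & Nadia, Dmitri & Ravi, Jonas & Kenji, Lucia & Nadia, Nadia & Ravi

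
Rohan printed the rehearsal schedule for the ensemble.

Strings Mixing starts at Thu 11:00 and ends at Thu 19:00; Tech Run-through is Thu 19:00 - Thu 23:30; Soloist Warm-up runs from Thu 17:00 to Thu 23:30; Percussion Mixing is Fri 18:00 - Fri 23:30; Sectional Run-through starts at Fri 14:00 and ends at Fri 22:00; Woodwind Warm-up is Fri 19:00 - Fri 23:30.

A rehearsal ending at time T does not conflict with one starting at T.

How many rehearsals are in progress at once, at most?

Sort all start/end points and keep a running count:
Thu 11:00 start Strings Mixing → 1
Thu 17:00 start Soloist Warm-up → 2
Thu 19:00 end Strings Mixing → 1
Thu 19:00 start Tech Run-through → 2
Thu 23:30 end Soloist Warm-up → 1
Thu 23:30 end Tech Run-through → 0
Fri 14:00 start Sectional Run-through → 1
Fri 18:00 start Percussion Mixing → 2
Fri 19:00 start Woodwind Warm-up → 3
Fri 22:00 end Sectional Run-through → 2
Fri 23:30 end Percussion Mixing → 1
Fri 23:30 end Woodwind Warm-up → 0
Peak is 3, at Fri 19:00 (Percussion Mixing, Sectional Run-through, Woodwind Warm-up).

3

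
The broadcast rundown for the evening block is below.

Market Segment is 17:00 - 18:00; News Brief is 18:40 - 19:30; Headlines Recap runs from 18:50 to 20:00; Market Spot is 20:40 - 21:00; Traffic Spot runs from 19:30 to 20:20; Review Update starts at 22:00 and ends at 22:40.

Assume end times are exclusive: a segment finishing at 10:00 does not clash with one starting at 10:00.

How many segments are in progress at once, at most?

Sweep the timeline, counting +1 at each start and −1 at each end (ends before starts at a tie):
17:00 start Market Segment → 1
18:00 end Market Segment → 0
18:40 start News Brief → 1
18:50 start Headlines Recap → 2
19:30 end News Brief → 1
19:30 start Traffic Spot → 2
20:00 end Headlines Recap → 1
20:20 end Traffic Spot → 0
20:40 start Market Spot → 1
21:00 end Market Spot → 0
22:00 start Review Update → 1
22:40 end Review Update → 0
Peak is 2, at 18:50 (Headlines Recap, News Brief).

2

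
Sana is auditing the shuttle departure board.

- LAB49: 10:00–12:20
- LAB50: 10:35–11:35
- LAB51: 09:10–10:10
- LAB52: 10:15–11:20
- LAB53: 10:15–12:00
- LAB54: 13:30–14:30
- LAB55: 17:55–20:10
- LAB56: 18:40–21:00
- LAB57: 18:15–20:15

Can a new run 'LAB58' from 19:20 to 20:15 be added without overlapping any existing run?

No — it overlaps LAB55, LAB56, LAB57

LAB51: ends 10:10 at or before LAB58 starts 19:20 → clear.
LAB49: ends 12:20 at or before LAB58 starts 19:20 → clear.
LAB52: ends 11:20 at or before LAB58 starts 19:20 → clear.
LAB53: ends 12:00 at or before LAB58 starts 19:20 → clear.
LAB50: ends 11:35 at or before LAB58 starts 19:20 → clear.
LAB54: ends 14:30 at or before LAB58 starts 19:20 → clear.
LAB55: starts 17:55 before LAB58 ends 20:15, and ends 20:10 after LAB58 starts 19:20 → overlap.
LAB57: starts 18:15 before LAB58 ends 20:15, and ends 20:15 after LAB58 starts 19:20 → overlap.
LAB56: starts 18:40 before LAB58 ends 20:15, and ends 21:00 after LAB58 starts 19:20 → overlap.
LAB58 overlaps LAB55, LAB56, LAB57.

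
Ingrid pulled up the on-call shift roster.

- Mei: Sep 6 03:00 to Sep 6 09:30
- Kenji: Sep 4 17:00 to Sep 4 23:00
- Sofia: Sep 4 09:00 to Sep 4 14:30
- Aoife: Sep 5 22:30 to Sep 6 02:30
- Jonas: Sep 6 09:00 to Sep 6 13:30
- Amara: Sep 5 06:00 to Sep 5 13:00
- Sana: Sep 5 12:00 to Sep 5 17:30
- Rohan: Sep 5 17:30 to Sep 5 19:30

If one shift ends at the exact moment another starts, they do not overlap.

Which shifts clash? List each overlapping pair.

Sorted by start: Sofia, Kenji, Amara, Sana, Rohan, Aoife, Mei, Jonas.
Kenji starts after Sofia ends — done with Sofia.
Amara starts after Kenji ends — done with Kenji.
Sana starts before Amara ends → Amara and Sana overlap.
Rohan starts after Amara ends — done with Amara.
Rohan starts exactly when Sana ends (back-to-back, no overlap) — done with Sana.
Aoife starts after Rohan ends — done with Rohan.
Mei starts after Aoife ends — done with Aoife.
Jonas starts before Mei ends → Mei and Jonas overlap.

Amara & Sana, Jonas & Mei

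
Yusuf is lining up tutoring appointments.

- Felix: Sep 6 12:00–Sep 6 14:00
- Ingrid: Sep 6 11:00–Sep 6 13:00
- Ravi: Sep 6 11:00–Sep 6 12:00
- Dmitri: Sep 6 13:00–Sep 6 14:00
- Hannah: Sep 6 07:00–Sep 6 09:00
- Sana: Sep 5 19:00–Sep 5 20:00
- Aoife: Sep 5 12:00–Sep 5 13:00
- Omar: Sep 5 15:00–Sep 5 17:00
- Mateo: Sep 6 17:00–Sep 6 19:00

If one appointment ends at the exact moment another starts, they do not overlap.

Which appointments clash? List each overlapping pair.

Dmitri & Felix, Felix & Ingrid, Ingrid & Ravi

Sorted by start: Aoife, Omar, Sana, Hannah, Ravi, Ingrid, Felix, Dmitri, Mateo.
Omar starts after Aoife ends — done with Aoife.
Sana starts after Omar ends — done with Omar.
Hannah starts after Sana ends — done with Sana.
Ravi starts after Hannah ends — done with Hannah.
Ingrid starts before Ravi ends → Ravi and Ingrid overlap.
Felix starts exactly when Ravi ends (back-to-back, no overlap) — done with Ravi.
Felix starts before Ingrid ends → Ingrid and Felix overlap.
Dmitri starts exactly when Ingrid ends (back-to-back, no overlap) — done with Ingrid.
Dmitri starts before Felix ends → Felix and Dmitri overlap.
Mateo starts after Felix ends.
Mateo starts after Dmitri ends.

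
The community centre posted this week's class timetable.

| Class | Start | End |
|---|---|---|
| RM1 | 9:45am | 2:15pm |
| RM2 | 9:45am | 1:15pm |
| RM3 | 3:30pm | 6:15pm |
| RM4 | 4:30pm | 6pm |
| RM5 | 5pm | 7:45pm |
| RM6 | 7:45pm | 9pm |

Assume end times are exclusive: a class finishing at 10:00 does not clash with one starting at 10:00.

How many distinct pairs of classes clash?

Check each pair: they overlap iff neither finishes before the other starts.
Sorted by start: RM1, RM2, RM3, RM4, RM5, RM6.
RM2 starts before RM1 ends → RM1 and RM2 overlap.
RM3 starts after RM1 ends; RM1 is clear from here.
RM3 starts after RM2 ends; RM2 is clear from here.
RM4 starts before RM3 ends → RM3 and RM4 overlap.
RM5 starts before RM3 ends → RM3 and RM5 overlap.
RM6 starts after RM3 ends.
RM5 starts before RM4 ends → RM4 and RM5 overlap.
RM6 starts after RM4 ends.
RM6 starts exactly when RM5 ends (back-to-back, no overlap).
Overlapping pairs: RM1 & RM2, RM3 & RM4, RM3 & RM5, RM4 & RM5 — 4 in total.

4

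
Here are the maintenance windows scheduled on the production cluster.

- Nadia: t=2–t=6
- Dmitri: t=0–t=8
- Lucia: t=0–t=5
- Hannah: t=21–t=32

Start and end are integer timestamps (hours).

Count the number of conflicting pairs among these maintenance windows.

Sorted by start: Dmitri, Lucia, Nadia, Hannah.
Lucia starts before Dmitri ends → Dmitri and Lucia overlap.
Nadia starts before Dmitri ends → Dmitri and Nadia overlap.
Hannah starts after Dmitri ends.
Nadia starts before Lucia ends → Lucia and Nadia overlap.
Hannah starts after Lucia ends.
Hannah starts after Nadia ends.
Overlapping pairs: Dmitri & Lucia, Dmitri & Nadia, Lucia & Nadia — 3 in total.

3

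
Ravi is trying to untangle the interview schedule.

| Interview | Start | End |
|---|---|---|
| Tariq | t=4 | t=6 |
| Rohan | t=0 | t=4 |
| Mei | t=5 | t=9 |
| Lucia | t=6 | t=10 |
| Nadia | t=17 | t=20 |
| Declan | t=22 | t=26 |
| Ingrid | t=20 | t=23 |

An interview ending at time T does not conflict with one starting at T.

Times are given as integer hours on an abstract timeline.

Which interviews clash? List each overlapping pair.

Declan & Ingrid, Lucia & Mei, Mei & Tariq

Sorted by start: Rohan, Tariq, Mei, Lucia, Nadia, Ingrid, Declan.
Tariq starts exactly when Rohan ends (back-to-back, no overlap) — done with Rohan.
Mei starts before Tariq ends → Tariq and Mei overlap.
Lucia starts exactly when Tariq ends (back-to-back, no overlap) — done with Tariq.
Lucia starts before Mei ends → Mei and Lucia overlap.
Nadia starts after Mei ends — done with Mei.
Nadia starts after Lucia ends — done with Lucia.
Ingrid starts exactly when Nadia ends (back-to-back, no overlap) — done with Nadia.
Declan starts before Ingrid ends → Ingrid and Declan overlap.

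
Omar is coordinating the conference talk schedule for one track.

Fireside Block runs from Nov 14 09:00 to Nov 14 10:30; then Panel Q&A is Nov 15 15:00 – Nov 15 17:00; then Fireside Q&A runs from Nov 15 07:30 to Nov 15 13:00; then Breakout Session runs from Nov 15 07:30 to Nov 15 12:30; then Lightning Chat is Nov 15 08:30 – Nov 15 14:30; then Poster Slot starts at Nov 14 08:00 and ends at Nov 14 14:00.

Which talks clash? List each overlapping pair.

Sorted by start: Poster Slot, Fireside Block, Breakout Session, Fireside Q&A, Lightning Chat, Panel Q&A.
Fireside Block starts before Poster Slot ends → Poster Slot and Fireside Block overlap.
Breakout Session starts after Poster Slot ends; Poster Slot is clear from here.
Breakout Session starts after Fireside Block ends; Fireside Block is clear from here.
Fireside Q&A starts before Breakout Session ends → Breakout Session and Fireside Q&A overlap.
Lightning Chat starts before Breakout Session ends → Breakout Session and Lightning Chat overlap.
Panel Q&A starts after Breakout Session ends.
Lightning Chat starts before Fireside Q&A ends → Fireside Q&A and Lightning Chat overlap.
Panel Q&A starts after Fireside Q&A ends.
Panel Q&A starts after Lightning Chat ends.

Breakout Session & Fireside Q&A, Breakout Session & Lightning Chat, Fireside Block & Poster Slot, Fireside Q&A & Lightning Chat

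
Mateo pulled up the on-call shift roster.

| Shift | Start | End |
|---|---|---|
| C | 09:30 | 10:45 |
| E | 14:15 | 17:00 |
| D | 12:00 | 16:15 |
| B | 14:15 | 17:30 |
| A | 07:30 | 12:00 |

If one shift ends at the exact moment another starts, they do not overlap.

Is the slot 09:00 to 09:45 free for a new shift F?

A: starts 07:30 before F ends 09:45, and ends 12:00 after F starts 09:00 → overlap.
C: starts 09:30 before F ends 09:45, and ends 10:45 after F starts 09:00 → overlap.
D: starts 12:00 at or after F ends 09:45 → clear.
B: starts 14:15 at or after F ends 09:45 → clear.
E: starts 14:15 at or after F ends 09:45 → clear.
F overlaps A, C.

No — it overlaps A, C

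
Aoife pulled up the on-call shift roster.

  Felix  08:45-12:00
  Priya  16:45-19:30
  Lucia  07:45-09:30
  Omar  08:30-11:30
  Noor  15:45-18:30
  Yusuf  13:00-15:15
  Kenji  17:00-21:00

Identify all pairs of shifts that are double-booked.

Two intervals overlap when each starts before the other ends.
Sorted by start: Lucia, Omar, Felix, Yusuf, Noor, Priya, Kenji.
Omar starts before Lucia ends → Lucia and Omar overlap.
Felix starts before Lucia ends → Lucia and Felix overlap.
Yusuf starts after Lucia ends, so Lucia has no further overlaps.
Felix starts before Omar ends → Omar and Felix overlap.
Yusuf starts after Omar ends, so Omar has no further overlaps.
Yusuf starts after Felix ends, so Felix has no further overlaps.
Noor starts after Yusuf ends, so Yusuf has no further overlaps.
Priya starts before Noor ends → Noor and Priya overlap.
Kenji starts before Noor ends → Noor and Kenji overlap.
Kenji starts before Priya ends → Priya and Kenji overlap.

Felix & Lucia, Felix & Omar, Kenji & Noor, Kenji & Priya, Lucia & Omar, Noor & Priya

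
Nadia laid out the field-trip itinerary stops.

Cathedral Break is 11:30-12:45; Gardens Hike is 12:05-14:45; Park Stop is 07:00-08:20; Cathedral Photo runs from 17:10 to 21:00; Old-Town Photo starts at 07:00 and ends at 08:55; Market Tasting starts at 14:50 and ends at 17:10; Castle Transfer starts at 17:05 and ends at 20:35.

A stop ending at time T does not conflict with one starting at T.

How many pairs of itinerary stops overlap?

Sorted by start: Park Stop, Old-Town Photo, Cathedral Break, Gardens Hike, Market Tasting, Castle Transfer, Cathedral Photo.
Old-Town Photo starts before Park Stop ends → Park Stop and Old-Town Photo overlap.
Cathedral Break starts after Park Stop ends — done with Park Stop.
Cathedral Break starts after Old-Town Photo ends — done with Old-Town Photo.
Gardens Hike starts before Cathedral Break ends → Cathedral Break and Gardens Hike overlap.
Market Tasting starts after Cathedral Break ends — done with Cathedral Break.
Market Tasting starts after Gardens Hike ends — done with Gardens Hike.
Castle Transfer starts before Market Tasting ends → Market Tasting and Castle Transfer overlap.
Cathedral Photo starts exactly when Market Tasting ends (back-to-back, no overlap).
Cathedral Photo starts before Castle Transfer ends → Castle Transfer and Cathedral Photo overlap.
Overlapping pairs: Castle Transfer & Cathedral Photo, Castle Transfer & Market Tasting, Cathedral Break & Gardens Hike, Old-Town Photo & Park Stop — 4 in total.

4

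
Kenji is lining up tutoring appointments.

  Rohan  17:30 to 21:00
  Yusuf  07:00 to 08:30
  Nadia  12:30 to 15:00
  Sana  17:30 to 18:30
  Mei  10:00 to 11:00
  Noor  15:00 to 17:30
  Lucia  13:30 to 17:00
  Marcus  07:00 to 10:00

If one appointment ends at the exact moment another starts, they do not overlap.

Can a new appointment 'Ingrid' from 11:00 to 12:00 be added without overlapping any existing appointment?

Marcus: ends 10:00 at or before Ingrid starts 11:00 → clear.
Yusuf: ends 08:30 at or before Ingrid starts 11:00 → clear.
Mei: ends 11:00 at or before Ingrid starts 11:00 → clear.
Nadia: starts 12:30 at or after Ingrid ends 12:00 → clear.
Lucia: starts 13:30 at or after Ingrid ends 12:00 → clear.
Noor: starts 15:00 at or after Ingrid ends 12:00 → clear.
Rohan: starts 17:30 at or after Ingrid ends 12:00 → clear.
Sana: starts 17:30 at or after Ingrid ends 12:00 → clear.

Yes — the slot is free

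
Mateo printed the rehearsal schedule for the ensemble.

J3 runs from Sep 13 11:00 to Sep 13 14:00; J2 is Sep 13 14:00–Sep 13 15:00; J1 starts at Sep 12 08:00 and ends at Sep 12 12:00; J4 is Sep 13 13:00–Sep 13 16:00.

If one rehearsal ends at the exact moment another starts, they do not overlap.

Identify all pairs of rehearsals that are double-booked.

Sorted by start: J1, J3, J4, J2.
J3 starts after J1 ends — done with J1.
J4 starts before J3 ends → J3 and J4 overlap.
J2 starts exactly when J3 ends (back-to-back, no overlap).
J2 starts before J4 ends → J4 and J2 overlap.

J2 & J4, J3 & J4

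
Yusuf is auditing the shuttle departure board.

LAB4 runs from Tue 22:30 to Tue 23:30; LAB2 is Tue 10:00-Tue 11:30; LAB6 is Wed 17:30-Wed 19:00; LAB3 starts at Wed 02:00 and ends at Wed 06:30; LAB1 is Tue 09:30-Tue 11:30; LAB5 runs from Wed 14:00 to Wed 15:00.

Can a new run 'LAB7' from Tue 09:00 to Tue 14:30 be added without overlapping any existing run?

LAB1: starts Tue 09:30 before LAB7 ends Tue 14:30, and ends Tue 11:30 after LAB7 starts Tue 09:00 → overlap.
LAB2: starts Tue 10:00 before LAB7 ends Tue 14:30, and ends Tue 11:30 after LAB7 starts Tue 09:00 → overlap.
LAB4: starts Tue 22:30 at or after LAB7 ends Tue 14:30 → clear.
LAB3: starts Wed 02:00 at or after LAB7 ends Tue 14:30 → clear.
LAB5: starts Wed 14:00 at or after LAB7 ends Tue 14:30 → clear.
LAB6: starts Wed 17:30 at or after LAB7 ends Tue 14:30 → clear.
LAB7 overlaps LAB1, LAB2.

No — it overlaps LAB1, LAB2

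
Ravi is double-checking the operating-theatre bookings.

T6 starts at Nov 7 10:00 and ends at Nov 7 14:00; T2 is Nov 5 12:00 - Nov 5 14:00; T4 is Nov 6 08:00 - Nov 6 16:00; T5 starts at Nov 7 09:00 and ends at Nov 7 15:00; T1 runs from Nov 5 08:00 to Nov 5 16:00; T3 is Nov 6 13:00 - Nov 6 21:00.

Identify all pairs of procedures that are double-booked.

Sorted by start: T1, T2, T4, T3, T5, T6.
T2 starts before T1 ends → T1 and T2 overlap.
T4 starts after T1 ends — done with T1.
T4 starts after T2 ends — done with T2.
T3 starts before T4 ends → T4 and T3 overlap.
T5 starts after T4 ends — done with T4.
T5 starts after T3 ends — done with T3.
T6 starts before T5 ends → T5 and T6 overlap.

T1 & T2, T3 & T4, T5 & T6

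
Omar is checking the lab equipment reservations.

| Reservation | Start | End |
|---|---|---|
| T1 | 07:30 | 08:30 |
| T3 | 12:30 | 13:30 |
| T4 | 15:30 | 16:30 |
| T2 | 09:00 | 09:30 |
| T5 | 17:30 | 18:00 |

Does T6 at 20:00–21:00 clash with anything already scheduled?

T1: ends 08:30 at or before T6 starts 20:00 → clear.
T2: ends 09:30 at or before T6 starts 20:00 → clear.
T3: ends 13:30 at or before T6 starts 20:00 → clear.
T4: ends 16:30 at or before T6 starts 20:00 → clear.
T5: ends 18:00 at or before T6 starts 20:00 → clear.

No — it doesn't clash with anything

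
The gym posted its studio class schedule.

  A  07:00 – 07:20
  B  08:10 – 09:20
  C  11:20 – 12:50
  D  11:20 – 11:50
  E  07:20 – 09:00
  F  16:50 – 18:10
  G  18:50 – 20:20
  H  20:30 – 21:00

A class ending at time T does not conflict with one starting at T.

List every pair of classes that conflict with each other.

B & E, C & D

Sorted by start: A, E, B, C, D, F, G, H.
E starts exactly when A ends (back-to-back, no overlap) — done with A.
B starts before E ends → E and B overlap.
C starts after E ends — done with E.
C starts after B ends — done with B.
D starts before C ends → C and D overlap.
F starts after C ends — done with C.
F starts after D ends — done with D.
G starts after F ends — done with F.
H starts after G ends.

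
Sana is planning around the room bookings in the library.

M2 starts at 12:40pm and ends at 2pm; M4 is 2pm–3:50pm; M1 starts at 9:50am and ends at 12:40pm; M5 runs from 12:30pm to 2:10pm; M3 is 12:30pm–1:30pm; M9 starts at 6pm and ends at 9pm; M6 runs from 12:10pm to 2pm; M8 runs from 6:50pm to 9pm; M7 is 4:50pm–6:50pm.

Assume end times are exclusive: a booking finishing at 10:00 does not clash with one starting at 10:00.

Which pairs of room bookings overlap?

Sorted by start: M1, M6, M3, M5, M2, M4, M7, M9, M8.
M6 starts before M1 ends → M1 and M6 overlap.
M3 starts before M1 ends → M1 and M3 overlap.
M5 starts before M1 ends → M1 and M5 overlap.
M2 starts exactly when M1 ends (back-to-back, no overlap) — done with M1.
M3 starts before M6 ends → M6 and M3 overlap.
M5 starts before M6 ends → M6 and M5 overlap.
M2 starts before M6 ends → M6 and M2 overlap.
M4 starts exactly when M6 ends (back-to-back, no overlap) — done with M6.
M5 starts before M3 ends → M3 and M5 overlap.
M2 starts before M3 ends → M3 and M2 overlap.
M4 starts after M3 ends — done with M3.
M2 starts before M5 ends → M5 and M2 overlap.
M4 starts before M5 ends → M5 and M4 overlap.
M7 starts after M5 ends — done with M5.
M4 starts exactly when M2 ends (back-to-back, no overlap) — done with M2.
M7 starts after M4 ends — done with M4.
M9 starts before M7 ends → M7 and M9 overlap.
M8 starts exactly when M7 ends (back-to-back, no overlap).
M8 starts before M9 ends → M9 and M8 overlap.

M1 & M3, M1 & M5, M1 & M6, M2 & M3, M2 & M5, M2 & M6, M3 & M5, M3 & M6, M4 & M5, M5 & M6, M7 & M9, M8 & M9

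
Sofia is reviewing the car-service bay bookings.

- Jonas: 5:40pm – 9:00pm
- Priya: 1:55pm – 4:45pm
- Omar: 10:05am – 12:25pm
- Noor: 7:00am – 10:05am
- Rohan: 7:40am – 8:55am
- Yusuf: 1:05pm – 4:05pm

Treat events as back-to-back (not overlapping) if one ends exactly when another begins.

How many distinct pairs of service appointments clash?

2

Sorted by start: Noor, Rohan, Omar, Yusuf, Priya, Jonas.
Rohan starts before Noor ends → Noor and Rohan overlap.
Omar starts exactly when Noor ends (back-to-back, no overlap); Noor is clear from here.
Omar starts after Rohan ends; Rohan is clear from here.
Yusuf starts after Omar ends; Omar is clear from here.
Priya starts before Yusuf ends → Yusuf and Priya overlap.
Jonas starts after Yusuf ends.
Jonas starts after Priya ends.
Overlapping pairs: Noor & Rohan, Priya & Yusuf — 2 in total.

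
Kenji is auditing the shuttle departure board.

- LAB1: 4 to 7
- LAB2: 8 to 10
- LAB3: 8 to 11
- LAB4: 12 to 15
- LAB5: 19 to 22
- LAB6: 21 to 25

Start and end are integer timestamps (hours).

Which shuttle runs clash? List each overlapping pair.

LAB2 & LAB3, LAB5 & LAB6

Sorted by start: LAB1, LAB2, LAB3, LAB4, LAB5, LAB6.
LAB2 starts after LAB1 ends, so nothing later overlaps LAB1 either.
LAB3 starts before LAB2 ends → LAB2 and LAB3 overlap.
LAB4 starts after LAB2 ends, so nothing later overlaps LAB2 either.
LAB4 starts after LAB3 ends, so nothing later overlaps LAB3 either.
LAB5 starts after LAB4 ends, so nothing later overlaps LAB4 either.
LAB6 starts before LAB5 ends → LAB5 and LAB6 overlap.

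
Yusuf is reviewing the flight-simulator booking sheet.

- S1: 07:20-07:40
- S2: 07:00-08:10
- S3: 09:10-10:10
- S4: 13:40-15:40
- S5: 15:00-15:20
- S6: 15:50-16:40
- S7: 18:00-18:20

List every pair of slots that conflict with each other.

S1 & S2, S4 & S5

Two intervals overlap when each starts before the other ends.
Sorted by start: S2, S1, S3, S4, S5, S6, S7.
S1 starts before S2 ends → S2 and S1 overlap.
S3 starts after S2 ends, so S2 has no further overlaps.
S3 starts after S1 ends, so S1 has no further overlaps.
S4 starts after S3 ends, so S3 has no further overlaps.
S5 starts before S4 ends → S4 and S5 overlap.
S6 starts after S4 ends, so S4 has no further overlaps.
S6 starts after S5 ends, so S5 has no further overlaps.
S7 starts after S6 ends.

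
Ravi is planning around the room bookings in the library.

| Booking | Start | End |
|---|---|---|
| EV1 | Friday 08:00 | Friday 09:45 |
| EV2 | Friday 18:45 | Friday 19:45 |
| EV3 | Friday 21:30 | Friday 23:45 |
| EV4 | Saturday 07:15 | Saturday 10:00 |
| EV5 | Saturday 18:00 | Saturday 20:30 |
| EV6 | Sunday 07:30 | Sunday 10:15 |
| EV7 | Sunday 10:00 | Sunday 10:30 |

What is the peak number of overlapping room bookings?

Walk through starts and ends in time order (an end at T is processed before a start at T):
Friday 08:00 start EV1 → 1
Friday 09:45 end EV1 → 0
Friday 18:45 start EV2 → 1
Friday 19:45 end EV2 → 0
Friday 21:30 start EV3 → 1
Friday 23:45 end EV3 → 0
Saturday 07:15 start EV4 → 1
Saturday 10:00 end EV4 → 0
Saturday 18:00 start EV5 → 1
Saturday 20:30 end EV5 → 0
Sunday 07:30 start EV6 → 1
Sunday 10:00 start EV7 → 2
Sunday 10:15 end EV6 → 1
Sunday 10:30 end EV7 → 0
Peak is 2, at Sunday 10:00 (EV6, EV7).

2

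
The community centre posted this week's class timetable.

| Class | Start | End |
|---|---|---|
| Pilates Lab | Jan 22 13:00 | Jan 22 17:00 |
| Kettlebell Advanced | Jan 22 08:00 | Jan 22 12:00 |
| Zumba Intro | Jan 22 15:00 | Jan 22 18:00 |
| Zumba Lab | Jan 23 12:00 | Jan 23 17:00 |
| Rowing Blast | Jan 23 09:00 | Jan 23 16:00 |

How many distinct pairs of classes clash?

2

Sorted by start: Kettlebell Advanced, Pilates Lab, Zumba Intro, Rowing Blast, Zumba Lab.
Pilates Lab starts after Kettlebell Advanced ends — done with Kettlebell Advanced.
Zumba Intro starts before Pilates Lab ends → Pilates Lab and Zumba Intro overlap.
Rowing Blast starts after Pilates Lab ends — done with Pilates Lab.
Rowing Blast starts after Zumba Intro ends — done with Zumba Intro.
Zumba Lab starts before Rowing Blast ends → Rowing Blast and Zumba Lab overlap.
Overlapping pairs: Pilates Lab & Zumba Intro, Rowing Blast & Zumba Lab — 2 in total.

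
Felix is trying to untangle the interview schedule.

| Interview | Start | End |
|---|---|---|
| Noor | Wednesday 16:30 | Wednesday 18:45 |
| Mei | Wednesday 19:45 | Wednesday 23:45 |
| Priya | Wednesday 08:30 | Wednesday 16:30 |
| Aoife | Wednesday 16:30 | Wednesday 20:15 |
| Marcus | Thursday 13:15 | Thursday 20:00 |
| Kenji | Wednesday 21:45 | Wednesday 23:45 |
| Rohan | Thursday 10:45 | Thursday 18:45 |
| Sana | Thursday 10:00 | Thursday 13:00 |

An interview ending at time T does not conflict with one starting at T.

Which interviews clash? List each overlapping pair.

Aoife & Mei, Aoife & Noor, Kenji & Mei, Marcus & Rohan, Rohan & Sana

Check each pair: they overlap iff neither finishes before the other starts.
Sorted by start: Priya, Noor, Aoife, Mei, Kenji, Sana, Rohan, Marcus.
Noor starts exactly when Priya ends (back-to-back, no overlap), so nothing later overlaps Priya either.
Aoife starts before Noor ends → Noor and Aoife overlap.
Mei starts after Noor ends, so nothing later overlaps Noor either.
Mei starts before Aoife ends → Aoife and Mei overlap.
Kenji starts after Aoife ends, so nothing later overlaps Aoife either.
Kenji starts before Mei ends → Mei and Kenji overlap.
Sana starts after Mei ends, so nothing later overlaps Mei either.
Sana starts after Kenji ends, so nothing later overlaps Kenji either.
Rohan starts before Sana ends → Sana and Rohan overlap.
Marcus starts after Sana ends.
Marcus starts before Rohan ends → Rohan and Marcus overlap.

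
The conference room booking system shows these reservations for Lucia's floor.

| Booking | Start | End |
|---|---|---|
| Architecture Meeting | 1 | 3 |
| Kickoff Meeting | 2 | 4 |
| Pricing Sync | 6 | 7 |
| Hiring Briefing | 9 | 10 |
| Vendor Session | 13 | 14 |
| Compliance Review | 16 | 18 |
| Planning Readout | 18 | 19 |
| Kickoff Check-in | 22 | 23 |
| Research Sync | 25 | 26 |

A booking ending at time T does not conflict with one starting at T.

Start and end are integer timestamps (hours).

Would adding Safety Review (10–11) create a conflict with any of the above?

Architecture Meeting: ends 3 at or before Safety Review starts 10 → clear.
Kickoff Meeting: ends 4 at or before Safety Review starts 10 → clear.
Pricing Sync: ends 7 at or before Safety Review starts 10 → clear.
Hiring Briefing: ends 10 at or before Safety Review starts 10 → clear.
Vendor Session: starts 13 at or after Safety Review ends 11 → clear.
Compliance Review: starts 16 at or after Safety Review ends 11 → clear.
Planning Readout: starts 18 at or after Safety Review ends 11 → clear.
Kickoff Check-in: starts 22 at or after Safety Review ends 11 → clear.
Research Sync: starts 25 at or after Safety Review ends 11 → clear.

No — it doesn't clash with anything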